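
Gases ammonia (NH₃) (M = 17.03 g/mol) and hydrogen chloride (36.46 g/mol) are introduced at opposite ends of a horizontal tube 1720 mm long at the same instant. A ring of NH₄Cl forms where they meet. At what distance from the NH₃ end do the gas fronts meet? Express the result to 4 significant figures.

1022 mm

In equal time, each gas travels a distance ∝ its rate ∝ 1/√M, so d_NH₃/d_HCl = √(M_HCl/M_NH₃) = √(36.46/17.03) = 1.463.
With d_NH₃ + d_HCl = 1720 mm, d_HCl = 1720/(1 + 1.463) = 698.3 mm.
d_NH₃ = 1720 − 698.3 = 1022 mm.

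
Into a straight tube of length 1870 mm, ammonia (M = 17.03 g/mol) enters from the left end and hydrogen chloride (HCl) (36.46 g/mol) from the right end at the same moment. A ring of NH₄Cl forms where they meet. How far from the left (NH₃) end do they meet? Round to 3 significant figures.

1110 mm

Graham's law gives d_NH₃/d_HCl = rate_NH₃/rate_HCl = √(M_HCl/M_NH₃) = √(36.46/17.03) = 1.463.
With d_NH₃ + d_HCl = 1870 mm, d_HCl = 1870/(1 + 1.463) = 759.2 mm.
d_NH₃ = 1870 − 759.2 = 1110 mm.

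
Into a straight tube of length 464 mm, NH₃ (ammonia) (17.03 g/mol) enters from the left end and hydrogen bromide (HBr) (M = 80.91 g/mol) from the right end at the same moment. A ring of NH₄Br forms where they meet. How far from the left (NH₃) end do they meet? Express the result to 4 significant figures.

318.1 mm

The fronts meet when d_NH₃ + d_HBr = L with d_NH₃/d_HBr = √(M_HBr/M_NH₃) (Graham's law). Here √(M_HBr/M_NH₃) = √(80.91/17.03) = 2.180.
With d_NH₃ + d_HBr = 464 mm, d_HBr = 464/(1 + 2.180) = 145.9 mm.
d_NH₃ = 464 − 145.9 = 318.1 mm.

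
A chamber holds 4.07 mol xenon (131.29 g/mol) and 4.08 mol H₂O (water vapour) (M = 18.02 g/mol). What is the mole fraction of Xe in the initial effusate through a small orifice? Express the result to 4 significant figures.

Each component's effusion rate ∝ (its partial pressure)·(1/√M) ∝ n_i/√M_i.
Mole fraction of Xe in the effusate = (n_Xe/√M_Xe) / (n_Xe/√M_Xe + n_H₂O/√M_H₂O)
= (4.07/√131.29) / (4.07/√131.29 + 4.08/√18.02) = 0.3552/(0.3552 + 0.9611) = 0.2698.

0.2698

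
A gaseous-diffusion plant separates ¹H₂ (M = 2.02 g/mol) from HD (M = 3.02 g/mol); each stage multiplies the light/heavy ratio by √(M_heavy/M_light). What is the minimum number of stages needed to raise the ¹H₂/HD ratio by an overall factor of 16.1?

14

With α = √(3.02/2.02) per stage, ln α = ½ ln(1.49505) = 0.2011.
Need α^N ≥ 16.1 ⇒ N ≥ ln(16.1) / ln α = 2.779 / 0.2011 = 13.82.
So at least 14 stages are needed.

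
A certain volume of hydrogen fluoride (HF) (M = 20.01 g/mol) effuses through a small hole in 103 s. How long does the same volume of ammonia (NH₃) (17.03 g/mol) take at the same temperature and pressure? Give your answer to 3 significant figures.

95.0 s

Graham's law gives t_NH₃/t_HF = √(M_NH₃/M_HF) = √(17.03/20.01) = √0.8511 = 0.9225.
So the time for NH₃ is 103 × 0.9225 = 95.0 s.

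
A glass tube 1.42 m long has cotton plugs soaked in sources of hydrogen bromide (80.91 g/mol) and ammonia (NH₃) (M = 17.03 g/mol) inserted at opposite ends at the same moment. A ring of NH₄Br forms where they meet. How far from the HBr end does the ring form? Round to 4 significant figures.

Graham's law gives d_HBr/d_NH₃ = rate_HBr/rate_NH₃ = √(M_NH₃/M_HBr) = √(17.03/80.91) = 0.4588.
With d_HBr + d_NH₃ = 1.42 m, d_NH₃ = 1.42/(1 + 0.4588) = 0.9734 m.
d_HBr = 1.42 − 0.9734 = 0.4466 m.

0.4466 m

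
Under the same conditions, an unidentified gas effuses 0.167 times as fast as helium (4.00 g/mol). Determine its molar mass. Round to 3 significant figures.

Since effusion rate ∝ 1/√M, rate_X/rate_He = √(M_He/M_X).
0.167 = √(4.00/M_X)
M_X = 4.00 / 0.167² = 4.00 / 0.02789 = 143 g/mol

143 g/mol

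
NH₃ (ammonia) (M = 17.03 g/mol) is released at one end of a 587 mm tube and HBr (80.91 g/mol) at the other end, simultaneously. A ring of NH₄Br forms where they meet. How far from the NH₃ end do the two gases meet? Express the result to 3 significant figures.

Graham's law gives d_NH₃/d_HBr = rate_NH₃/rate_HBr = √(M_HBr/M_NH₃) = √(80.91/17.03) = 2.180.
With d_NH₃ + d_HBr = 587 mm, d_HBr = 587/(1 + 2.180) = 184.6 mm.
d_NH₃ = 587 − 184.6 = 402 mm.

402 mm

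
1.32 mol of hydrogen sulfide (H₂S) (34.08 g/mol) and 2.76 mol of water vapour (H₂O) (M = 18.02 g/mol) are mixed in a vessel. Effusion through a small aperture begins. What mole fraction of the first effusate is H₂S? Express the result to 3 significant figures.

0.258

Effusion rate of each component ∝ n_i/√M_i (partial pressure × 1/√M).
So x_H₂S in the escaping gas = (n_H₂S/√M_H₂S) / Σ(n_i/√M_i)
= (1.32/√34.08) / (1.32/√34.08 + 2.76/√18.02) = 0.2261/(0.2261 + 0.6502) = 0.258.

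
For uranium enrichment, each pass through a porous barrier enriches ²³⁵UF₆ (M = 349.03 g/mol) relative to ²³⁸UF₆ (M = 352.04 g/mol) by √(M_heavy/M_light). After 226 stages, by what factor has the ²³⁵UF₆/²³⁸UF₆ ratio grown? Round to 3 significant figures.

2.64

Each stage multiplies the ratio by α = √(352.04/349.03), so after 226 stages the overall factor is α^226 = (352.04/349.03)^(226/2).
= 1.00862^113 = 2.64.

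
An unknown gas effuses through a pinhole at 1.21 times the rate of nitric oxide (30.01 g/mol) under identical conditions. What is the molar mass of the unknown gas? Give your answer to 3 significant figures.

20.5 g/mol

By Graham's law, rate_X/rate_NO = √(M_NO/M_X).
1.21 = √(30.01/M_X)
M_X = 30.01 / 1.21² = 30.01 / 1.464 = 20.5 g/mol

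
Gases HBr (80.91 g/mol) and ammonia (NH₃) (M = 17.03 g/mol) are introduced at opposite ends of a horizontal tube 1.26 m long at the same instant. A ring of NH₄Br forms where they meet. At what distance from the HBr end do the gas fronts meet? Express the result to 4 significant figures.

0.3963 m

Distances travelled in equal time are proportional to diffusion rates, so d_HBr/d_NH₃ = √(M_NH₃/M_HBr) = √(17.03/80.91) = 0.4588.
With d_HBr + d_NH₃ = 1.26 m, d_NH₃ = 1.26/(1 + 0.4588) = 0.8637 m.
d_HBr = 1.26 − 0.8637 = 0.3963 m.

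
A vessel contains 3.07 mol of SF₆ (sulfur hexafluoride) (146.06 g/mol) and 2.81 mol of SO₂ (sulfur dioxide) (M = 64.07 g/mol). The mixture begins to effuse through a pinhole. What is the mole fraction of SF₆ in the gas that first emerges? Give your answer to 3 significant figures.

Effusion rate of each component ∝ n_i/√M_i (partial pressure × 1/√M).
So x_SF₆ in the escaping gas = (n_SF₆/√M_SF₆) / Σ(n_i/√M_i)
= (3.07/√146.06) / (3.07/√146.06 + 2.81/√64.07) = 0.2540/(0.2540 + 0.3511) = 0.420.

0.420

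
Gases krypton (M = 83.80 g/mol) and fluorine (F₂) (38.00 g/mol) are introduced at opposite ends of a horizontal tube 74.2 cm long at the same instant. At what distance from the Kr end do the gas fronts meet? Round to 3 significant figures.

Graham's law gives d_Kr/d_F₂ = rate_Kr/rate_F₂ = √(M_F₂/M_Kr) = √(38.00/83.80) = 0.6734.
With d_Kr + d_F₂ = 74.2 cm, d_F₂ = 74.2/(1 + 0.6734) = 44.34 cm.
d_Kr = 74.2 − 44.34 = 29.9 cm.

29.9 cm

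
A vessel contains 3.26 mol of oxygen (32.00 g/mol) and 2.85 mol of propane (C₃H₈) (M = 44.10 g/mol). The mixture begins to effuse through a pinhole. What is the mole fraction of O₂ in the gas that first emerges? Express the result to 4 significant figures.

0.5732

Each component's effusion rate ∝ (its partial pressure)·(1/√M) ∝ n_i/√M_i.
Mole fraction of O₂ in the effusate = (n_O₂/√M_O₂) / (n_O₂/√M_O₂ + n_C₃H₈/√M_C₃H₈)
= (3.26/√32.00) / (3.26/√32.00 + 2.85/√44.10) = 0.5763/(0.5763 + 0.4292) = 0.5732.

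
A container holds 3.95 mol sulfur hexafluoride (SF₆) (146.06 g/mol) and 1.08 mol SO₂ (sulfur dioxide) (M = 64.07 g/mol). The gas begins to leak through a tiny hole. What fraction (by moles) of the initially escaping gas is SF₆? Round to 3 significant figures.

Effusion rate of each component ∝ n_i/√M_i (partial pressure × 1/√M).
So x_SF₆ in the escaping gas = (n_SF₆/√M_SF₆) / Σ(n_i/√M_i)
= (3.95/√146.06) / (3.95/√146.06 + 1.08/√64.07) = 0.3268/(0.3268 + 0.1349) = 0.708.

0.708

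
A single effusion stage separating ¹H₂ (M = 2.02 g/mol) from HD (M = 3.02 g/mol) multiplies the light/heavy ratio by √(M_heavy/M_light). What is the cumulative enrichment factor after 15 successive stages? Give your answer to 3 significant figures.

20.4

After 15 stages the ratio has grown by (√(3.02/2.02))^15 = (3.02/2.02)^(15/2).
= 1.49505^(15/2) = 20.4.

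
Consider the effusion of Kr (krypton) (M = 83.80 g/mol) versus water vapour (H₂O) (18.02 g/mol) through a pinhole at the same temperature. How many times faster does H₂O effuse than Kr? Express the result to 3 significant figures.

2.16

Using Graham's law: rate_H₂O/rate_Kr = √(M_Kr/M_H₂O) = √(83.80/18.02) = √4.650 = 2.16.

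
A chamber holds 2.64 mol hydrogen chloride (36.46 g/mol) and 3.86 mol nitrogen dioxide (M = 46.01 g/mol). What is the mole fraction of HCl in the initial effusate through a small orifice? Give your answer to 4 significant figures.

0.4345

Each component's effusion rate ∝ (its partial pressure)·(1/√M) ∝ n_i/√M_i.
Mole fraction of HCl in the effusate = (n_HCl/√M_HCl) / (n_HCl/√M_HCl + n_NO₂/√M_NO₂)
= (2.64/√36.46) / (2.64/√36.46 + 3.86/√46.01) = 0.4372/(0.4372 + 0.5691) = 0.4345.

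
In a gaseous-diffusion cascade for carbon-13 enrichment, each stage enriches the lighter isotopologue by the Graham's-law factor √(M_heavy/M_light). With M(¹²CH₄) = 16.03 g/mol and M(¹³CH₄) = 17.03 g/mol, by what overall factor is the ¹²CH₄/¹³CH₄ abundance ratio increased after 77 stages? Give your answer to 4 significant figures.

10.28

Each stage multiplies the ratio by α = √(17.03/16.03), so after 77 stages the overall factor is α^77 = (17.03/16.03)^(77/2).
= 1.06238^(77/2) = 10.28.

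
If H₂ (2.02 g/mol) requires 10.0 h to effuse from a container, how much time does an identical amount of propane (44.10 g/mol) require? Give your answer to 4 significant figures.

Using Graham's law: t_C₃H₈/t_H₂ = √(M_C₃H₈/M_H₂) = √(44.10/2.02) = √21.83 = 4.672.
So the time for C₃H₈ is 10.0 × 4.672 = 46.72 h.

46.72 h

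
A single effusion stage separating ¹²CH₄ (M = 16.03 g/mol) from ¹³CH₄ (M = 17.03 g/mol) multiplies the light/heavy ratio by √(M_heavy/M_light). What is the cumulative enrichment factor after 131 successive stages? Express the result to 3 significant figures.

52.7

Overall factor = α^131 with α = √(17.03/16.03), i.e. (17.03/16.03)^(131/2).
= 1.06238^(131/2) = 52.7.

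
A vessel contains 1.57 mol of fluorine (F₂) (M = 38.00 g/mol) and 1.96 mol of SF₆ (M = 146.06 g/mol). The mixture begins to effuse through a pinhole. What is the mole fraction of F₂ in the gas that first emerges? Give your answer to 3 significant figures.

0.611

Each component's effusion rate ∝ (its partial pressure)·(1/√M) ∝ n_i/√M_i.
x_F₂(eff) = (n_F₂/√M_F₂) / (n_F₂/√M_F₂ + n_SF₆/√M_SF₆)
= (1.57/√38.00) / (1.57/√38.00 + 1.96/√146.06) = 0.2547/(0.2547 + 0.1622) = 0.611.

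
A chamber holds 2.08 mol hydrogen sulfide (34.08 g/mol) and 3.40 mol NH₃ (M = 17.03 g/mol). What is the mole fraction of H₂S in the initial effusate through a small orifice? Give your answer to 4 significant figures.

0.3019

The effusion rate of species i is ∝ p_i/√M_i ∝ n_i/√M_i.
So x_H₂S in the escaping gas = (n_H₂S/√M_H₂S) / Σ(n_i/√M_i)
= (2.08/√34.08) / (2.08/√34.08 + 3.40/√17.03) = 0.3563/(0.3563 + 0.8239) = 0.3019.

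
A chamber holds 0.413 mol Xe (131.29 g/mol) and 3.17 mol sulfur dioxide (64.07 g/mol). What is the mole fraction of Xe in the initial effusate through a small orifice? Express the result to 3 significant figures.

Effusion rate of each component ∝ n_i/√M_i (partial pressure × 1/√M).
So x_Xe in the escaping gas = (n_Xe/√M_Xe) / Σ(n_i/√M_i)
= (0.413/√131.29) / (0.413/√131.29 + 3.17/√64.07) = 0.03604/(0.03604 + 0.3960) = 0.0834.

0.0834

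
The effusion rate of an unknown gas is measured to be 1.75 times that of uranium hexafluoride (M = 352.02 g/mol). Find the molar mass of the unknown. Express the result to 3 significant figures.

From Graham's law, rate_X/rate_UF₆ = √(M_UF₆/M_X).
1.75 = √(352.02/M_X)
M_X = 352.02 / 1.75² = 352.02 / 3.062 = 115 g/mol

115 g/mol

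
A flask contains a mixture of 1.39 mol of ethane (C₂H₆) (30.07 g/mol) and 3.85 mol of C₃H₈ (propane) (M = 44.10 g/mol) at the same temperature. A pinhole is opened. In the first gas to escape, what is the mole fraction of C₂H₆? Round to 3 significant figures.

Effusion rate of each component ∝ n_i/√M_i (partial pressure × 1/√M).
Mole fraction of C₂H₆ in the effusate = (n_C₂H₆/√M_C₂H₆) / (n_C₂H₆/√M_C₂H₆ + n_C₃H₈/√M_C₃H₈)
= (1.39/√30.07) / (1.39/√30.07 + 3.85/√44.10) = 0.2535/(0.2535 + 0.5798) = 0.304.

0.304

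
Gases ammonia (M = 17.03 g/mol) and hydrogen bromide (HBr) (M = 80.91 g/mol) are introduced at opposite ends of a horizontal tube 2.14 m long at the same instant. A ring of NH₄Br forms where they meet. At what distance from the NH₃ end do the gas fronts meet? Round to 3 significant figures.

1.47 m

The fronts meet when d_NH₃ + d_HBr = L with d_NH₃/d_HBr = √(M_HBr/M_NH₃) (Graham's law). Here √(M_HBr/M_NH₃) = √(80.91/17.03) = 2.180.
With d_NH₃ + d_HBr = 2.14 m, d_HBr = 2.14/(1 + 2.180) = 0.6730 m.
d_NH₃ = 2.14 − 0.6730 = 1.47 m.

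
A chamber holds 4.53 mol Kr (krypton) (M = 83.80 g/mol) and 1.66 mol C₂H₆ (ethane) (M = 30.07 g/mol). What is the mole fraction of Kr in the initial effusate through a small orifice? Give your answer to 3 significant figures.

Effusion rate of each component ∝ n_i/√M_i (partial pressure × 1/√M).
So x_Kr in the escaping gas = (n_Kr/√M_Kr) / Σ(n_i/√M_i)
= (4.53/√83.80) / (4.53/√83.80 + 1.66/√30.07) = 0.4949/(0.4949 + 0.3027) = 0.620.

0.620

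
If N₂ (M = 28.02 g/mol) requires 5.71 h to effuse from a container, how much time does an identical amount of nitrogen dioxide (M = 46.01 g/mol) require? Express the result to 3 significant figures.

7.32 h

Since effusion rate ∝ 1/√M, t_NO₂/t_N₂ = √(M_NO₂/M_N₂) = √(46.01/28.02) = √1.642 = 1.281.
So the time for NO₂ is 5.71 × 1.281 = 7.32 h.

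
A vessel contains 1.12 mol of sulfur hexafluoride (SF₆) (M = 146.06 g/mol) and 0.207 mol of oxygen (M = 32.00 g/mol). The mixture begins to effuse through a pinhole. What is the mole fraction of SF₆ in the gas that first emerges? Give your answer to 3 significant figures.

0.717

Rate_i ∝ x_i/√M_i (Graham's law weighted by mole fraction), so the effusate composition follows n_i/√M_i.
Mole fraction of SF₆ in the effusate = (n_SF₆/√M_SF₆) / (n_SF₆/√M_SF₆ + n_O₂/√M_O₂)
= (1.12/√146.06) / (1.12/√146.06 + 0.207/√32.00) = 0.09267/(0.09267 + 0.03659) = 0.717.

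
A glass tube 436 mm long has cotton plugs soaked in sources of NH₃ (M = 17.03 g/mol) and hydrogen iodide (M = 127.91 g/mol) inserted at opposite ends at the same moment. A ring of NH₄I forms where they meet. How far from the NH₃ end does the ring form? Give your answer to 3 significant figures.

Graham's law gives d_NH₃/d_HI = rate_NH₃/rate_HI = √(M_HI/M_NH₃) = √(127.91/17.03) = 2.741.
With d_NH₃ + d_HI = 436 mm, d_HI = 436/(1 + 2.741) = 116.6 mm.
d_NH₃ = 436 − 116.6 = 319 mm.

319 mm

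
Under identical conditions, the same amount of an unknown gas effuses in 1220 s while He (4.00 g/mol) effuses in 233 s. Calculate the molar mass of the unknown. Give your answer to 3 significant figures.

110 g/mol

Since effusion rate ∝ 1/√M, t_X/t_He = √(M_X/M_He).
1220/233 = 5.236 = √(M_X/4.00)
M_X = 4.00 × 5.236² = 4.00 × 27.42 = 110 g/mol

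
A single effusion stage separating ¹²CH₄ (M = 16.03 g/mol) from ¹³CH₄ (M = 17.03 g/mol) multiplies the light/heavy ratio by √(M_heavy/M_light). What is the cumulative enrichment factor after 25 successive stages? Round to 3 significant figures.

2.13

Each stage multiplies the ratio by α = √(17.03/16.03), so after 25 stages the overall factor is α^25 = (17.03/16.03)^(25/2).
= 1.06238^(25/2) = 2.13.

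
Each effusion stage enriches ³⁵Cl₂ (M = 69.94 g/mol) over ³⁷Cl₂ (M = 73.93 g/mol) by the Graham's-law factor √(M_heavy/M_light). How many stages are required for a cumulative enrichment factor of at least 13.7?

95

Per stage α = (73.93/69.94)^(1/2) = 1.05705^0.5, giving ln α = 0.02774.
Need α^N ≥ 13.7 ⇒ N ≥ ln(13.7) / ln α = 2.617 / 0.02774 = 94.35.
So at least 95 stages are needed.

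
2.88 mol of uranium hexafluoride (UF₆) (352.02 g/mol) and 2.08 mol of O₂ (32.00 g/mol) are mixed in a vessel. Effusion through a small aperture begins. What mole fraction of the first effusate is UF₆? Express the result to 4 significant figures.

0.2945

Effusion rate of each component ∝ n_i/√M_i (partial pressure × 1/√M).
x_UF₆(eff) = (n_UF₆/√M_UF₆) / (n_UF₆/√M_UF₆ + n_O₂/√M_O₂)
= (2.88/√352.02) / (2.88/√352.02 + 2.08/√32.00) = 0.1535/(0.1535 + 0.3677) = 0.2945.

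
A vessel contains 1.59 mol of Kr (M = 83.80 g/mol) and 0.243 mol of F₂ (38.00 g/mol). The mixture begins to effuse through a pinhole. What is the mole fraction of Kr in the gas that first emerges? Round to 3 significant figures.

0.815

Rate_i ∝ x_i/√M_i (Graham's law weighted by mole fraction), so the effusate composition follows n_i/√M_i.
Mole fraction of Kr in the effusate = (n_Kr/√M_Kr) / (n_Kr/√M_Kr + n_F₂/√M_F₂)
= (1.59/√83.80) / (1.59/√83.80 + 0.243/√38.00) = 0.1737/(0.1737 + 0.03942) = 0.815.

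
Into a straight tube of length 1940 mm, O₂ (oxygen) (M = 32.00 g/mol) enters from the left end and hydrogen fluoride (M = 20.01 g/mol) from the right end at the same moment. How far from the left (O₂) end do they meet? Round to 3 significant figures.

The fronts meet when d_O₂ + d_HF = L with d_O₂/d_HF = √(M_HF/M_O₂) (Graham's law). Here √(M_HF/M_O₂) = √(20.01/32.00) = 0.7908.
With d_O₂ + d_HF = 1940 mm, d_HF = 1940/(1 + 0.7908) = 1083 mm.
d_O₂ = 1940 − 1083 = 857 mm.

857 mm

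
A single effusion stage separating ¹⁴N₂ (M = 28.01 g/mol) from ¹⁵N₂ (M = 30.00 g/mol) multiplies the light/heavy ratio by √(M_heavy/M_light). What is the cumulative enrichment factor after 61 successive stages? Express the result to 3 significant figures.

8.11

Overall factor = α^61 with α = √(30.00/28.01), i.e. (30.00/28.01)^(61/2).
= 1.07105^(61/2) = 8.11.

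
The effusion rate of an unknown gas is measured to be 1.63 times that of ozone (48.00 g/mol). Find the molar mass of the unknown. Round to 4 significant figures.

18.07 g/mol

Since effusion rate ∝ 1/√M, rate_X/rate_O₃ = √(M_O₃/M_X).
1.63 = √(48.00/M_X)
M_X = 48.00 / 1.63² = 48.00 / 2.657 = 18.07 g/mol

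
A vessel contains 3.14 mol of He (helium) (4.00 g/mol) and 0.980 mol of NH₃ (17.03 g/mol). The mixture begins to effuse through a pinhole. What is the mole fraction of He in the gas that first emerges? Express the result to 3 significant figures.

0.869

The effusion rate of species i is ∝ p_i/√M_i ∝ n_i/√M_i.
Mole fraction of He in the effusate = (n_He/√M_He) / (n_He/√M_He + n_NH₃/√M_NH₃)
= (3.14/√4.00) / (3.14/√4.00 + 0.980/√17.03) = 1.570/(1.570 + 0.2375) = 0.869.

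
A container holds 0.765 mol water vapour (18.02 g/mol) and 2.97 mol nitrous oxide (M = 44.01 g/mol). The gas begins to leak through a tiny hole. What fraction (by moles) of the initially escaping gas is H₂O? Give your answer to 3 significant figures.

The effusion rate of species i is ∝ p_i/√M_i ∝ n_i/√M_i.
x_H₂O(eff) = (n_H₂O/√M_H₂O) / (n_H₂O/√M_H₂O + n_N₂O/√M_N₂O)
= (0.765/√18.02) / (0.765/√18.02 + 2.97/√44.01) = 0.1802/(0.1802 + 0.4477) = 0.287.

0.287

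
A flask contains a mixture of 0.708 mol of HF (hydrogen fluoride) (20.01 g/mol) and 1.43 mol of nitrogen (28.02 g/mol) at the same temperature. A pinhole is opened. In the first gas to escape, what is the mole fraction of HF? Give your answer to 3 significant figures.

Each component's effusion rate ∝ (its partial pressure)·(1/√M) ∝ n_i/√M_i.
Mole fraction of HF in the effusate = (n_HF/√M_HF) / (n_HF/√M_HF + n_N₂/√M_N₂)
= (0.708/√20.01) / (0.708/√20.01 + 1.43/√28.02) = 0.1583/(0.1583 + 0.2701) = 0.369.

0.369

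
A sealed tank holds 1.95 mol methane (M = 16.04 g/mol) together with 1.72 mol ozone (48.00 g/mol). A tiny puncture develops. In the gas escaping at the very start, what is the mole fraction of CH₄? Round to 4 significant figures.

0.6623

Rate_i ∝ x_i/√M_i (Graham's law weighted by mole fraction), so the effusate composition follows n_i/√M_i.
Mole fraction of CH₄ in the effusate = (n_CH₄/√M_CH₄) / (n_CH₄/√M_CH₄ + n_O₃/√M_O₃)
= (1.95/√16.04) / (1.95/√16.04 + 1.72/√48.00) = 0.4869/(0.4869 + 0.2483) = 0.6623.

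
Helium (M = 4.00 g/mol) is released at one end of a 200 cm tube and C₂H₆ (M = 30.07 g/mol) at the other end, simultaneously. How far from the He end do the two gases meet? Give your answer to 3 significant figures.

147 cm

The fronts meet when d_He + d_C₂H₆ = L with d_He/d_C₂H₆ = √(M_C₂H₆/M_He) (Graham's law). Here √(M_C₂H₆/M_He) = √(30.07/4.00) = 2.742.
With d_He + d_C₂H₆ = 200 cm, d_C₂H₆ = 200/(1 + 2.742) = 53.45 cm.
d_He = 200 − 53.45 = 147 cm.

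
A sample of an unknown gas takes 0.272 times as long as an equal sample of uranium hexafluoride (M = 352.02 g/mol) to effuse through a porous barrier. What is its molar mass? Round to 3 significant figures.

26.0 g/mol

By Graham's law, t_X/t_UF₆ = √(M_X/M_UF₆).
0.272 = √(M_X/352.02)
M_X = 352.02 × 0.272² = 352.02 × 0.07398 = 26.0 g/mol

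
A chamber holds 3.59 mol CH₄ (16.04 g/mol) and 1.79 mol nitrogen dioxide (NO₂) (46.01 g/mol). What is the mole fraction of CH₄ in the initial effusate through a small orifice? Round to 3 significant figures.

0.773

Rate_i ∝ x_i/√M_i (Graham's law weighted by mole fraction), so the effusate composition follows n_i/√M_i.
Mole fraction of CH₄ in the effusate = (n_CH₄/√M_CH₄) / (n_CH₄/√M_CH₄ + n_NO₂/√M_NO₂)
= (3.59/√16.04) / (3.59/√16.04 + 1.79/√46.01) = 0.8964/(0.8964 + 0.2639) = 0.773.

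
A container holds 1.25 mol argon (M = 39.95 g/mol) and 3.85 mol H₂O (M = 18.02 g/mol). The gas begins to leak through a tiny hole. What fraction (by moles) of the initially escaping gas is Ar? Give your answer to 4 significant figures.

Effusion rate of each component ∝ n_i/√M_i (partial pressure × 1/√M).
Mole fraction of Ar in the effusate = (n_Ar/√M_Ar) / (n_Ar/√M_Ar + n_H₂O/√M_H₂O)
= (1.25/√39.95) / (1.25/√39.95 + 3.85/√18.02) = 0.1978/(0.1978 + 0.9069) = 0.1790.

0.1790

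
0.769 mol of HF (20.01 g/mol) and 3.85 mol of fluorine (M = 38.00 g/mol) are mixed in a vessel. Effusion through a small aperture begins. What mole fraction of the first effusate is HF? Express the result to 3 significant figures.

0.216

Each component's effusion rate ∝ (its partial pressure)·(1/√M) ∝ n_i/√M_i.
So x_HF in the escaping gas = (n_HF/√M_HF) / Σ(n_i/√M_i)
= (0.769/√20.01) / (0.769/√20.01 + 3.85/√38.00) = 0.1719/(0.1719 + 0.6246) = 0.216.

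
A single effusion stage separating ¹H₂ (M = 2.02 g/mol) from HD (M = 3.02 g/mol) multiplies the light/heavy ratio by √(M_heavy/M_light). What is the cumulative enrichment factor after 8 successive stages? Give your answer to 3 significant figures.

5.00

After 8 stages the ratio has grown by (√(3.02/2.02))^8 = (3.02/2.02)^(8/2).
= 1.49505^4 = 5.00.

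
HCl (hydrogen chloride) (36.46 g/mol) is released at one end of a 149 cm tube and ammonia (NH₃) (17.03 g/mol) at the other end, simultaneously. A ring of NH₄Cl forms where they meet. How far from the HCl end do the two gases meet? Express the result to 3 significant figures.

60.5 cm

Graham's law gives d_HCl/d_NH₃ = rate_HCl/rate_NH₃ = √(M_NH₃/M_HCl) = √(17.03/36.46) = 0.6834.
With d_HCl + d_NH₃ = 149 cm, d_NH₃ = 149/(1 + 0.6834) = 88.51 cm.
d_HCl = 149 − 88.51 = 60.5 cm.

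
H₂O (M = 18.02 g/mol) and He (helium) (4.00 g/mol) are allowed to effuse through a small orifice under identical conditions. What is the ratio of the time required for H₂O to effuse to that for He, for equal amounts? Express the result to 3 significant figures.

Graham's law gives t_H₂O/t_He = √(M_H₂O/M_He) = √(18.02/4.00) = √4.505 = 2.12.

2.12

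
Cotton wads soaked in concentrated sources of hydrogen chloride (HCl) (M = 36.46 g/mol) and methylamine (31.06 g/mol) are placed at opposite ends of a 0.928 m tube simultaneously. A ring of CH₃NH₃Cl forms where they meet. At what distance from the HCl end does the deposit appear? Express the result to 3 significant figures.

Graham's law gives d_HCl/d_CH₃NH₂ = rate_HCl/rate_CH₃NH₂ = √(M_CH₃NH₂/M_HCl) = √(31.06/36.46) = 0.9230.
With d_HCl + d_CH₃NH₂ = 0.928 m, d_CH₃NH₂ = 0.928/(1 + 0.9230) = 0.4826 m.
d_HCl = 0.928 − 0.4826 = 0.445 m.

0.445 m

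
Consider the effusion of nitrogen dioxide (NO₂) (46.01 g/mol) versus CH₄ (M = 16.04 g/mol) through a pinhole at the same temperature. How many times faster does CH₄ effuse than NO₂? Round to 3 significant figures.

1.69

Graham's law gives rate_CH₄/rate_NO₂ = √(M_NO₂/M_CH₄) = √(46.01/16.04) = √2.868 = 1.69.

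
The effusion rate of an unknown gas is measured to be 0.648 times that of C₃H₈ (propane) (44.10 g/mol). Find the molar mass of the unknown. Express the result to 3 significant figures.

Using Graham's law: rate_X/rate_C₃H₈ = √(M_C₃H₈/M_X).
0.648 = √(44.10/M_X)
M_X = 44.10 / 0.648² = 44.10 / 0.4199 = 105 g/mol

105 g/mol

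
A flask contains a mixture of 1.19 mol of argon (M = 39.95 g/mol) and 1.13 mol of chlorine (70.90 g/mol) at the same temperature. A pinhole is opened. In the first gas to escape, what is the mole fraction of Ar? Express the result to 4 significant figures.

Effusion rate of each component ∝ n_i/√M_i (partial pressure × 1/√M).
So x_Ar in the escaping gas = (n_Ar/√M_Ar) / Σ(n_i/√M_i)
= (1.19/√39.95) / (1.19/√39.95 + 1.13/√70.90) = 0.1883/(0.1883 + 0.1342) = 0.5838.

0.5838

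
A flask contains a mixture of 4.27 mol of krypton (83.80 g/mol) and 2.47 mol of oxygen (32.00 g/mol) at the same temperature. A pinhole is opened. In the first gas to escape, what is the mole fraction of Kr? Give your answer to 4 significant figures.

0.5165

Rate_i ∝ x_i/√M_i (Graham's law weighted by mole fraction), so the effusate composition follows n_i/√M_i.
Mole fraction of Kr in the effusate = (n_Kr/√M_Kr) / (n_Kr/√M_Kr + n_O₂/√M_O₂)
= (4.27/√83.80) / (4.27/√83.80 + 2.47/√32.00) = 0.4665/(0.4665 + 0.4366) = 0.5165.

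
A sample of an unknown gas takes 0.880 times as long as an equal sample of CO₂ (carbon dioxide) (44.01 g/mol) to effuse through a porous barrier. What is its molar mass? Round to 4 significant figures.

Graham's law gives t_X/t_CO₂ = √(M_X/M_CO₂).
0.880 = √(M_X/44.01)
M_X = 44.01 × 0.880² = 44.01 × 0.7744 = 34.08 g/mol

34.08 g/mol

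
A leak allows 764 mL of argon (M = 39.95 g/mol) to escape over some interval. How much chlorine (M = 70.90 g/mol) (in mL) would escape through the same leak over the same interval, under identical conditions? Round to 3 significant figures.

Graham's law gives rate_Cl₂/rate_Ar = √(M_Ar/M_Cl₂) = √(39.95/70.90) = √0.5635 = 0.7506.
So the volume for Cl₂ is 764 × 0.7506 = 573 mL.

573 mL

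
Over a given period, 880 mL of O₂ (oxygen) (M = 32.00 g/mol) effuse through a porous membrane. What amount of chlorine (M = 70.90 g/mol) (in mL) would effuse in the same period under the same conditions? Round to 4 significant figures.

591.2 mL

By Graham's law, rate_Cl₂/rate_O₂ = √(M_O₂/M_Cl₂) = √(32.00/70.90) = √0.4513 = 0.6718.
So the volume for Cl₂ is 880 × 0.6718 = 591.2 mL.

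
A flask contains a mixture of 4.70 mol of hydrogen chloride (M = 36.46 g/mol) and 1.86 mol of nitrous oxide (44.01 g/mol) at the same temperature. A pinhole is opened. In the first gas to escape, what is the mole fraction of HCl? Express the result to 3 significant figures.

0.735

Each component's effusion rate ∝ (its partial pressure)·(1/√M) ∝ n_i/√M_i.
So x_HCl in the escaping gas = (n_HCl/√M_HCl) / Σ(n_i/√M_i)
= (4.70/√36.46) / (4.70/√36.46 + 1.86/√44.01) = 0.7784/(0.7784 + 0.2804) = 0.735.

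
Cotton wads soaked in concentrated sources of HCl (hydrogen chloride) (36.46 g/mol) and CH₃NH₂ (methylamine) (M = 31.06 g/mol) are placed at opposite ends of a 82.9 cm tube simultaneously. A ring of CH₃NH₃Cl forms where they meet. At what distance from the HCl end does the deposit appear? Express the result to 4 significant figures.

In equal time, each gas travels a distance ∝ its rate ∝ 1/√M, so d_HCl/d_CH₃NH₂ = √(M_CH₃NH₂/M_HCl) = √(31.06/36.46) = 0.9230.
With d_HCl + d_CH₃NH₂ = 82.9 cm, d_CH₃NH₂ = 82.9/(1 + 0.9230) = 43.11 cm.
d_HCl = 82.9 − 43.11 = 39.79 cm.

39.79 cm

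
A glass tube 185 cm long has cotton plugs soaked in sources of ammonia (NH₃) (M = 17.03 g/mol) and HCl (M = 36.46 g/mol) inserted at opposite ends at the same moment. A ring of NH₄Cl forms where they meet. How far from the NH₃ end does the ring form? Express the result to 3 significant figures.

The fronts meet when d_NH₃ + d_HCl = L with d_NH₃/d_HCl = √(M_HCl/M_NH₃) (Graham's law). Here √(M_HCl/M_NH₃) = √(36.46/17.03) = 1.463.
With d_NH₃ + d_HCl = 185 cm, d_HCl = 185/(1 + 1.463) = 75.11 cm.
d_NH₃ = 185 − 75.11 = 110 cm.

110 cm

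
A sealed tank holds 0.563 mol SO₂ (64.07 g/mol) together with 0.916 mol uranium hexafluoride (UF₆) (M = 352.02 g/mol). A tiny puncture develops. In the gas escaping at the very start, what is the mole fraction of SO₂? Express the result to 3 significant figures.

Effusion rate of each component ∝ n_i/√M_i (partial pressure × 1/√M).
x_SO₂(eff) = (n_SO₂/√M_SO₂) / (n_SO₂/√M_SO₂ + n_UF₆/√M_UF₆)
= (0.563/√64.07) / (0.563/√64.07 + 0.916/√352.02) = 0.07034/(0.07034 + 0.04882) = 0.590.

0.590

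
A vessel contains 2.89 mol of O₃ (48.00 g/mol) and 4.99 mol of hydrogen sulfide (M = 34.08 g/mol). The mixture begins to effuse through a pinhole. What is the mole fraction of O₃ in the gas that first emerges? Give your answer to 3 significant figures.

0.328

The effusion rate of species i is ∝ p_i/√M_i ∝ n_i/√M_i.
Mole fraction of O₃ in the effusate = (n_O₃/√M_O₃) / (n_O₃/√M_O₃ + n_H₂S/√M_H₂S)
= (2.89/√48.00) / (2.89/√48.00 + 4.99/√34.08) = 0.4171/(0.4171 + 0.8548) = 0.328.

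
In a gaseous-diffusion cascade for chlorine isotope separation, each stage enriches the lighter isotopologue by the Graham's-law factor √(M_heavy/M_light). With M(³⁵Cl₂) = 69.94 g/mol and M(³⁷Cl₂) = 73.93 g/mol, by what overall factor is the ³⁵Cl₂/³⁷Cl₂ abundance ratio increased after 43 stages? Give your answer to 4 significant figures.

3.296

Each stage multiplies the ratio by α = √(73.93/69.94), so after 43 stages the overall factor is α^43 = (73.93/69.94)^(43/2).
= 1.05705^(43/2) = 3.296.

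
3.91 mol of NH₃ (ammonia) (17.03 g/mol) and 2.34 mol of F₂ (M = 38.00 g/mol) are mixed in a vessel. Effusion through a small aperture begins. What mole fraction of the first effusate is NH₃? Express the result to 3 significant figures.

0.714

Each component's effusion rate ∝ (its partial pressure)·(1/√M) ∝ n_i/√M_i.
x_NH₃(eff) = (n_NH₃/√M_NH₃) / (n_NH₃/√M_NH₃ + n_F₂/√M_F₂)
= (3.91/√17.03) / (3.91/√17.03 + 2.34/√38.00) = 0.9475/(0.9475 + 0.3796) = 0.714.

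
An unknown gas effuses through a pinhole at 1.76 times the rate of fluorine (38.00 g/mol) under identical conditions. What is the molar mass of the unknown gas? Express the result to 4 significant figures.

Since effusion rate ∝ 1/√M, rate_X/rate_F₂ = √(M_F₂/M_X).
1.76 = √(38.00/M_X)
M_X = 38.00 / 1.76² = 38.00 / 3.098 = 12.27 g/mol

12.27 g/mol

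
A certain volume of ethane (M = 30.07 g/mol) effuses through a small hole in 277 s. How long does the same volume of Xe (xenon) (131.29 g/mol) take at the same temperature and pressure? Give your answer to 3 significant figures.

Graham's law gives t_Xe/t_C₂H₆ = √(M_Xe/M_C₂H₆) = √(131.29/30.07) = √4.366 = 2.090.
So the time for Xe is 277 × 2.090 = 579 s.

579 s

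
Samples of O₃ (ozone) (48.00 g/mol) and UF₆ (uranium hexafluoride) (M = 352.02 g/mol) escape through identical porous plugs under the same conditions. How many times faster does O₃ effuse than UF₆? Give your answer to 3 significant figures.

2.71

Using Graham's law: rate_O₃/rate_UF₆ = √(M_UF₆/M_O₃) = √(352.02/48.00) = √7.334 = 2.71.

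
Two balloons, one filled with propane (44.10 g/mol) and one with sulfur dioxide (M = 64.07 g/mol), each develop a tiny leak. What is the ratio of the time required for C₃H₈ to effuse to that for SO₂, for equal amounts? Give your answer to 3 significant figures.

Graham's law gives t_C₃H₈/t_SO₂ = √(M_C₃H₈/M_SO₂) = √(44.10/64.07) = √0.6883 = 0.830.

0.830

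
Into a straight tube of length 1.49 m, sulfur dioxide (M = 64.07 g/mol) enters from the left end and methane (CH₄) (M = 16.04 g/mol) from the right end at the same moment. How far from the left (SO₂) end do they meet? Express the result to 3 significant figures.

0.497 m

The fronts meet when d_SO₂ + d_CH₄ = L with d_SO₂/d_CH₄ = √(M_CH₄/M_SO₂) (Graham's law). Here √(M_CH₄/M_SO₂) = √(16.04/64.07) = 0.5004.
With d_SO₂ + d_CH₄ = 1.49 m, d_CH₄ = 1.49/(1 + 0.5004) = 0.9931 m.
d_SO₂ = 1.49 − 0.9931 = 0.497 m.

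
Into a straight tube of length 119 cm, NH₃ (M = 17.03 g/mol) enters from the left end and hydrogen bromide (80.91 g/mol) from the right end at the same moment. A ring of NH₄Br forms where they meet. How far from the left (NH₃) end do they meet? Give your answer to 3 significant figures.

In equal time, each gas travels a distance ∝ its rate ∝ 1/√M, so d_NH₃/d_HBr = √(M_HBr/M_NH₃) = √(80.91/17.03) = 2.180.
With d_NH₃ + d_HBr = 119 cm, d_HBr = 119/(1 + 2.180) = 37.43 cm.
d_NH₃ = 119 − 37.43 = 81.6 cm.

81.6 cm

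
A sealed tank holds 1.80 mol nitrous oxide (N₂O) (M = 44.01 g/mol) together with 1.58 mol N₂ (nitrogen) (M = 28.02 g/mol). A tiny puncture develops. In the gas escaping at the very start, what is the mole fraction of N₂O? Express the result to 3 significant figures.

The effusion rate of species i is ∝ p_i/√M_i ∝ n_i/√M_i.
Mole fraction of N₂O in the effusate = (n_N₂O/√M_N₂O) / (n_N₂O/√M_N₂O + n_N₂/√M_N₂)
= (1.80/√44.01) / (1.80/√44.01 + 1.58/√28.02) = 0.2713/(0.2713 + 0.2985) = 0.476.

0.476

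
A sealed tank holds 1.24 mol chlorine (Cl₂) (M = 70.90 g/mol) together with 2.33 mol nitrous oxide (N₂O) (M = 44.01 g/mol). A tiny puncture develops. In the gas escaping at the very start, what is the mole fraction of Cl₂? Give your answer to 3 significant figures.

0.295

Effusion rate of each component ∝ n_i/√M_i (partial pressure × 1/√M).
x_Cl₂(eff) = (n_Cl₂/√M_Cl₂) / (n_Cl₂/√M_Cl₂ + n_N₂O/√M_N₂O)
= (1.24/√70.90) / (1.24/√70.90 + 2.33/√44.01) = 0.1473/(0.1473 + 0.3512) = 0.295.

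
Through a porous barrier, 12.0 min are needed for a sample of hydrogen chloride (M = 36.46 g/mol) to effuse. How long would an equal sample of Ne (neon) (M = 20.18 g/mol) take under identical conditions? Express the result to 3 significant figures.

By Graham's law, t_Ne/t_HCl = √(M_Ne/M_HCl) = √(20.18/36.46) = √0.5535 = 0.7440.
So the time for Ne is 12.0 × 0.7440 = 8.93 min.

8.93 min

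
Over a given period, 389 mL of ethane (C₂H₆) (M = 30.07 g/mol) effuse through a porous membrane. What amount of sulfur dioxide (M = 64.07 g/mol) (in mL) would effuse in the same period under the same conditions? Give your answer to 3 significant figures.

266 mL

Since effusion rate ∝ 1/√M, rate_SO₂/rate_C₂H₆ = √(M_C₂H₆/M_SO₂) = √(30.07/64.07) = √0.4693 = 0.6851.
So the volume for SO₂ is 389 × 0.6851 = 266 mL.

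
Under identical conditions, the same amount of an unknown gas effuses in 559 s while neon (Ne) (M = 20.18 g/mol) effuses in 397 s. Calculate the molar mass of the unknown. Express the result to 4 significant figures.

From Graham's law, t_X/t_Ne = √(M_X/M_Ne).
559/397 = 1.408 = √(M_X/20.18)
M_X = 20.18 × 1.408² = 20.18 × 1.983 = 40.01 g/mol

40.01 g/mol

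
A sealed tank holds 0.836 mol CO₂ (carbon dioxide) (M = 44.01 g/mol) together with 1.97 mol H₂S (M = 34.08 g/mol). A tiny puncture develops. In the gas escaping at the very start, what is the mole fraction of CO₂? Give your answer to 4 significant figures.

The effusion rate of species i is ∝ p_i/√M_i ∝ n_i/√M_i.
x_CO₂(eff) = (n_CO₂/√M_CO₂) / (n_CO₂/√M_CO₂ + n_H₂S/√M_H₂S)
= (0.836/√44.01) / (0.836/√44.01 + 1.97/√34.08) = 0.1260/(0.1260 + 0.3375) = 0.2719.

0.2719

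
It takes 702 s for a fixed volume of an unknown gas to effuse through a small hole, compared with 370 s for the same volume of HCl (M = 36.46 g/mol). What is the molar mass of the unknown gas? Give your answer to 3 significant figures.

131 g/mol

Graham's law gives t_X/t_HCl = √(M_X/M_HCl).
702/370 = 1.897 = √(M_X/36.46)
M_X = 36.46 × 1.897² = 36.46 × 3.600 = 131 g/mol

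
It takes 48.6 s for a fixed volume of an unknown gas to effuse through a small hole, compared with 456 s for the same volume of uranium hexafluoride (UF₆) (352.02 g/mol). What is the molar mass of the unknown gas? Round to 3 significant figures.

Graham's law gives t_X/t_UF₆ = √(M_X/M_UF₆).
48.6/456 = 0.1066 = √(M_X/352.02)
M_X = 352.02 × 0.1066² = 352.02 × 0.01136 = 4.00 g/mol

4.00 g/mol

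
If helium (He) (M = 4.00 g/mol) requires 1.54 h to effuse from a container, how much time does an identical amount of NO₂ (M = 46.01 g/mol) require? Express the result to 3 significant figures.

From Graham's law, t_NO₂/t_He = √(M_NO₂/M_He) = √(46.01/4.00) = √11.50 = 3.392.
So the time for NO₂ is 1.54 × 3.392 = 5.22 h.

5.22 h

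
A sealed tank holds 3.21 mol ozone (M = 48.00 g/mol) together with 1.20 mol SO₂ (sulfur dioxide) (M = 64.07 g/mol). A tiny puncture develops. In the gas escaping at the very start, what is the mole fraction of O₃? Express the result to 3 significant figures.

The effusion rate of species i is ∝ p_i/√M_i ∝ n_i/√M_i.
So x_O₃ in the escaping gas = (n_O₃/√M_O₃) / Σ(n_i/√M_i)
= (3.21/√48.00) / (3.21/√48.00 + 1.20/√64.07) = 0.4633/(0.4633 + 0.1499) = 0.756.

0.756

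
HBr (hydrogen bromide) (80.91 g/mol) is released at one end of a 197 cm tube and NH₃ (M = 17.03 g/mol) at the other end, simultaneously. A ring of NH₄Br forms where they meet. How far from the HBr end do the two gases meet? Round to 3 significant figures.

Distances travelled in equal time are proportional to diffusion rates, so d_HBr/d_NH₃ = √(M_NH₃/M_HBr) = √(17.03/80.91) = 0.4588.
With d_HBr + d_NH₃ = 197 cm, d_NH₃ = 197/(1 + 0.4588) = 135.0 cm.
d_HBr = 197 − 135.0 = 62.0 cm.

62.0 cm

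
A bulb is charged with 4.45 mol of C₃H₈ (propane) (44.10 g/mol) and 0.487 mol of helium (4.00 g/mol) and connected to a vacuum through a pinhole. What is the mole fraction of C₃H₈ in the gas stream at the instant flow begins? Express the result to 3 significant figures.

Rate_i ∝ x_i/√M_i (Graham's law weighted by mole fraction), so the effusate composition follows n_i/√M_i.
So x_C₃H₈ in the escaping gas = (n_C₃H₈/√M_C₃H₈) / Σ(n_i/√M_i)
= (4.45/√44.10) / (4.45/√44.10 + 0.487/√4.00) = 0.6701/(0.6701 + 0.2435) = 0.733.

0.733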